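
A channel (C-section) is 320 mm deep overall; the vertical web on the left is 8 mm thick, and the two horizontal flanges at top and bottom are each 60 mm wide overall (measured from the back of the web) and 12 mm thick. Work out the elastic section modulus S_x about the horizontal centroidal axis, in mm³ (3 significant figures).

Treat the section as a set of non-overlapping primitives; coordinates are from the bounding-box lower-left.
Web: 8 × 320, A = 2 560 mm², y = 160 mm, Ī = 21 845 333 mm⁴.
Top flange (beyond web): 52 × 12, A = 624 mm², y = 314 mm, Ī = 7 488 mm⁴.
Bottom flange (beyond web): 52 × 12, A = 624 mm², y = 6 mm, Ī = 7 488 mm⁴.
By symmetry the centroid is at mid-height, ȳ = 160 mm.
Transfer each piece to the horizontal centroidal axis using Ī + A·d² with d = y − 160:
  web: d = 0 mm → contributes +21 845 333 mm⁴
  top flange (beyond web): d = 154 mm → contributes +14 806 272 mm⁴
  bottom flange (beyond web): d = -154 mm → contributes +14 806 272 mm⁴
Total I = 51 457 877 mm⁴.
Extreme fibre distance c = 160 mm; S = I/c = 321 612 mm³.

S_x ≈ 3.22 × 10⁵ mm³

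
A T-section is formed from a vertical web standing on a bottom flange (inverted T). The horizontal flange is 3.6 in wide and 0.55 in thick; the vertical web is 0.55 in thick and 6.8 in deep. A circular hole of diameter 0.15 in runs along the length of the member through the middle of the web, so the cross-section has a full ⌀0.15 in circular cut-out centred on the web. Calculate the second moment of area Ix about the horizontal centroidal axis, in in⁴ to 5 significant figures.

Treat the section as a set of non-overlapping primitives; coordinates are from the bounding-box lower-left.
Flange: 3.6 × 0.55, A = 1.98 in², y = 0.275 in, Ī = 0.0499125 in⁴.
Web: 0.55 × 6.8, A = 3.74 in², y = 3.95 in, Ī = 14.41147 in⁴.
Hole (subtracted): ⌀0.15, A = 0.01767146 in², y = 3.95 in, Ī = 0.00002485049 in⁴.
Centroid: ȳ = ΣA·y / ΣA = 2.673942 in.
Transfer each piece to the horizontal centroidal axis using Ī + A·d² with d = y − 2.673942:
  flange: d = -2.398942 in → contributes +11.44466 in⁴
  web: d = 1.276058 in → contributes +20.5014 in⁴
  hole: d = 1.276058 in → contributes −0.0287997 in⁴
Total I = 31.91726 in⁴.

Ix ≈ 31.917 in⁴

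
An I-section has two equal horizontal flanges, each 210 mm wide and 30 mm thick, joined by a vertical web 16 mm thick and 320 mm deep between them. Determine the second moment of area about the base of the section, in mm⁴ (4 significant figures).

Treat the section as a set of non-overlapping primitives; coordinates are from the bounding-box lower-left.
Bottom flange: 210 × 30, A = 6 300 mm², y = 15 mm, Ī = 472 500 mm⁴.
Web: 16 × 320, A = 5 120 mm², y = 190 mm, Ī = 43 690 667 mm⁴.
Top flange: 210 × 30, A = 6 300 mm², y = 365 mm, Ī = 472 500 mm⁴.
Transfer each piece to the base of the section using Ī + A·d² with d = y − 0:
  bottom flange: d = 15 mm → contributes +1 890 000 mm⁴
  web: d = 190 mm → contributes +228 522 667 mm⁴
  top flange: d = 365 mm → contributes +839 790 000 mm⁴
Total I = 1 070 202 667 mm⁴.

I_base ≈ 1.070 × 10⁹ mm⁴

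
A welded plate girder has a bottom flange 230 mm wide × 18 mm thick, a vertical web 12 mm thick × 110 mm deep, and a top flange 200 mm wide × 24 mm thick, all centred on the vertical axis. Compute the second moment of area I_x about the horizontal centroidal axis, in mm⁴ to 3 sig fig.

Break the section into simple shapes (no overlaps), measuring from the bottom-left corner of the bounding box.
Bottom plate: 230 × 18, A = 4 140 mm², y = 9 mm, Ī = 111 780 mm⁴.
Web plate: 12 × 110, A = 1 320 mm², y = 73 mm, Ī = 1 331 000 mm⁴.
Top plate: 200 × 24, A = 4 800 mm², y = 140 mm, Ī = 230 400 mm⁴.
Centroid: ȳ = ΣA·y / ΣA = 78.52 mm.
Transfer each piece to the horizontal centroidal axis using Ī + A·d² with d = y − 78.52:
  bottom plate: d = -69.52 mm → contributes +20 120 795 mm⁴
  web plate: d = -5.5205 mm → contributes +1 371 228 mm⁴
  top plate: d = 61.48 mm → contributes +18 373 118 mm⁴
Total I = 39 865 141 mm⁴.

I_x ≈ 3.99 × 10⁷ mm⁴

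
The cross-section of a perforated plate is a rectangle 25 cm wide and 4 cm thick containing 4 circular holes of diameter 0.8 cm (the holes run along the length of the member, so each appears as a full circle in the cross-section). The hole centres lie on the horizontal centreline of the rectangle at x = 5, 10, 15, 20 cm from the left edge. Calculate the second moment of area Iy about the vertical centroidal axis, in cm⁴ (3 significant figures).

Break the section into simple shapes (no overlaps), measuring from the bottom-left corner of the bounding box.
Plate: 25 × 4, A = 100 cm², x = 12.5 cm, Ī = 5208.3 cm⁴.
Hole 1 (subtracted): ⌀0.8, A = 0.50265 cm², x = 5 cm, Ī = 0.020106 cm⁴.
Hole 2 (subtracted): ⌀0.8, A = 0.50265 cm², x = 10 cm, Ī = 0.020106 cm⁴.
Hole 3 (subtracted): ⌀0.8, A = 0.50265 cm², x = 15 cm, Ī = 0.020106 cm⁴.
Hole 4 (subtracted): ⌀0.8, A = 0.50265 cm², x = 20 cm, Ī = 0.020106 cm⁴.
By symmetry the centroid is at mid-width, x̄ = 12.5 cm.
Transfer each piece to the vertical centroidal axis using Ī + A·d² with d = x − 12.5:
  plate: d = 0 cm → contributes +5208.3 cm⁴
  hole 1: d = -7.5 cm → contributes −28.294 cm⁴
  hole 2: d = -2.5 cm → contributes −3.1617 cm⁴
  hole 3: d = 2.5 cm → contributes −3.1617 cm⁴
  hole 4: d = 7.5 cm → contributes −28.294 cm⁴
Total I = 5145.4 cm⁴.

Iy ≈ 5150 cm⁴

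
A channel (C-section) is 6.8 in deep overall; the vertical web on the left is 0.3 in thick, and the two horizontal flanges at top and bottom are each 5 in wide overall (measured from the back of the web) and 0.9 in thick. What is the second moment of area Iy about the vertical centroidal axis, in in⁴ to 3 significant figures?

Decompose the section into non-overlapping parts with the origin at the bottom-left of its bounding rectangle.
Web: 0.3 × 6.8, A = 2.04 in², x = 0.15 in, Ī = 0.0153 in⁴.
Top flange (beyond web): 4.7 × 0.9, A = 4.23 in², x = 2.65 in, Ī = 7.7867 in⁴.
Bottom flange (beyond web): 4.7 × 0.9, A = 4.23 in², x = 2.65 in, Ī = 7.7867 in⁴.
Centroid: x̄ = ΣA·x / ΣA = 2.1643 in.
Transfer each piece to the vertical centroidal axis using Ī + A·d² with d = x − 2.1643:
  web: d = -2.0143 in → contributes +8.2923 in⁴
  top flange (beyond web): d = 0.48571 in → contributes +8.7847 in⁴
  bottom flange (beyond web): d = 0.48571 in → contributes +8.7847 in⁴
Total I = 25.862 in⁴.

Iy ≈ 25.9 in⁴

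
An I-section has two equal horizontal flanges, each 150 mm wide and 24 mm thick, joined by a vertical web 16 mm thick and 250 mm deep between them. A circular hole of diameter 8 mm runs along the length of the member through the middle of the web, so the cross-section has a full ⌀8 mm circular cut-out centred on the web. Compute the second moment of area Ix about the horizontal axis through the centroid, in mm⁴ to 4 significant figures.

Break the section into simple shapes (no overlaps), measuring from the bottom-left corner of the bounding box.
Bottom flange: 150 × 24, A = 3 600 mm², y = 12 mm, Ī = 172 800 mm⁴.
Web: 16 × 250, A = 4 000 mm², y = 149 mm, Ī = 20 833 333 mm⁴.
Top flange: 150 × 24, A = 3 600 mm², y = 286 mm, Ī = 172 800 mm⁴.
Hole (subtracted): ⌀8, A = 50.2655 mm², y = 149 mm, Ī = 201.062 mm⁴.
By symmetry the centroid is at mid-height, ȳ = 149 mm.
Transfer each piece to the horizontal axis through the centroid using Ī + A·d² with d = y − 149:
  bottom flange: d = -137 mm → contributes +67 741 200 mm⁴
  web: d = 0 mm → contributes +20 833 333 mm⁴
  top flange: d = 137 mm → contributes +67 741 200 mm⁴
  hole: d = 0 mm → contributes −201.062 mm⁴
Total I = 156 315 532 mm⁴.

Ix ≈ 1.563 × 10⁸ mm⁴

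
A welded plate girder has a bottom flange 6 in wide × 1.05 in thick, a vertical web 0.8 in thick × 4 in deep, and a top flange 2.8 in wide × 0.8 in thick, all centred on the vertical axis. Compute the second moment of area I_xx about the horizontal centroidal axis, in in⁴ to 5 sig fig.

Decompose the section into non-overlapping parts with the origin at the bottom-left of its bounding rectangle.
Bottom plate: 6 × 1.05, A = 6.3 in², y = 0.525 in, Ī = 0.5788125 in⁴.
Web plate: 0.8 × 4, A = 3.2 in², y = 3.05 in, Ī = 4.266667 in⁴.
Top plate: 2.8 × 0.8, A = 2.24 in², y = 5.45 in, Ī = 0.1194667 in⁴.
Centroid: ȳ = ΣA·y / ΣA = 2.152939 in.
Transfer each piece to the horizontal centroidal axis using Ī + A·d² with d = y − 2.152939:
  bottom plate: d = -1.627939 in → contributes +17.27497 in⁴
  web plate: d = 0.8970613 in → contributes +6.841768 in⁴
  top plate: d = 3.297061 in → contributes +24.46964 in⁴
Total I = 48.58638 in⁴.

I_xx ≈ 48.586 in⁴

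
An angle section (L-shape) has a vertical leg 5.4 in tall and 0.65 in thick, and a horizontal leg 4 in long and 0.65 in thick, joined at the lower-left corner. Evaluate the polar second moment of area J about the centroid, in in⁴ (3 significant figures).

J ≈ 23.7 in⁴

Break the section into simple shapes (no overlaps), measuring from the bottom-left corner of the bounding box.
Vertical leg: 0.65 × 5.4, A = 3.51 in², y = 2.7 in, Ī = 8.5293 in⁴.
Horizontal leg (remainder): 3.35 × 0.65, A = 2.1775 in², y = 0.325 in, Ī = 0.076666 in⁴.
Centroid: ȳ = ΣA·y / ΣA = 1.7907 in.
Transfer each piece to the centroidal x-axis using Ī + A·d² with d = y − 1.7907:
  vertical leg: d = 0.90929 in → contributes +11.431 in⁴
  horizontal leg (remainder): d = -1.4657 in → contributes +4.7546 in⁴
Total I = 16.186 in⁴.
For the y-axis: x̄ = 1.0907 in.
Repeating about the centroidal y-axis gives I_y = 7.5353 in⁴.
Polar second moment: J = I_x + I_y = 23.721 in⁴.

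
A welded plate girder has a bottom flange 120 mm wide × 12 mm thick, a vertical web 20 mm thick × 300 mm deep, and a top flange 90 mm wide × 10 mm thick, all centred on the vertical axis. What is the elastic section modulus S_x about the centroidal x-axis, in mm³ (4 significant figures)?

S_x ≈ 5.923 × 10⁵ mm³

Split into non-overlapping primitives; take the origin at the lower-left of the bounding box.
Bottom plate: 120 × 12, A = 1 440 mm², y = 6 mm, Ī = 17 280 mm⁴.
Web plate: 20 × 300, A = 6 000 mm², y = 162 mm, Ī = 45 000 000 mm⁴.
Top plate: 90 × 10, A = 900 mm², y = 317 mm, Ī = 7 500 mm⁴.
Centroid: ȳ = ΣA·y / ΣA = 151.791 mm.
Transfer each piece to the centroidal x-axis using Ī + A·d² with d = y − 151.791:
  bottom plate: d = -145.791 mm → contributes +30 624 657 mm⁴
  web plate: d = 10.2086 mm → contributes +45 625 297 mm⁴
  top plate: d = 165.209 mm → contributes +24 572 003 mm⁴
Total I = 100 821 957 mm⁴.
Extreme fibre distance c = 170.209 mm; S = I/c = 592 343 mm³.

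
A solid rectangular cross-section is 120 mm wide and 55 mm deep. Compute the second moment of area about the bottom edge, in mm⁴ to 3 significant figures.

The section: 120 × 55, A = 6 600 mm², y = 27.5 mm, Ī = 1 663 750 mm⁴.
Transfer it to the base of the section using Ī + A·d² with d = y − 0:
  the section: d = 27.5 mm → contributes +6 655 000 mm⁴
Total I = 6 655 000 mm⁴.

I_base ≈ 6.66 × 10⁶ mm⁴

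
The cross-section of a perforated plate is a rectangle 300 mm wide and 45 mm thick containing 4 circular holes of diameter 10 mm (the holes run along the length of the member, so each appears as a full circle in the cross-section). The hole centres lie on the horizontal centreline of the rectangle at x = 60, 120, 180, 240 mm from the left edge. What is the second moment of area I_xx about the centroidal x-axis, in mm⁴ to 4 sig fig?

Split into non-overlapping primitives; take the origin at the lower-left of the bounding box.
Plate: 300 × 45, A = 13 500 mm², y = 22.5 mm, Ī = 2 278 125 mm⁴.
Hole 1 (subtracted): ⌀10, A = 78.5398 mm², y = 22.5 mm, Ī = 490.874 mm⁴.
Hole 2 (subtracted): ⌀10, A = 78.5398 mm², y = 22.5 mm, Ī = 490.874 mm⁴.
Hole 3 (subtracted): ⌀10, A = 78.5398 mm², y = 22.5 mm, Ī = 490.874 mm⁴.
Hole 4 (subtracted): ⌀10, A = 78.5398 mm², y = 22.5 mm, Ī = 490.874 mm⁴.
By symmetry the centroid is at mid-height, ȳ = 22.5 mm.
All pieces are centred on the centroidal x-axis, so I = ΣĪ (holes subtracted) = 2 276 162 mm⁴.

I_xx ≈ 2.276 × 10⁶ mm⁴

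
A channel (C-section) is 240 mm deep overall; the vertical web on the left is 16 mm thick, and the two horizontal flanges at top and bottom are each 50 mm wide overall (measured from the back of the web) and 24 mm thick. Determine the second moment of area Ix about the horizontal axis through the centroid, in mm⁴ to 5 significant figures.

Treat the section as a set of non-overlapping primitives; coordinates are from the bounding-box lower-left.
Web: 16 × 240, A = 3 840 mm², y = 120 mm, Ī = 18 432 000 mm⁴.
Top flange (beyond web): 34 × 24, A = 816 mm², y = 228 mm, Ī = 39 168 mm⁴.
Bottom flange (beyond web): 34 × 24, A = 816 mm², y = 12 mm, Ī = 39 168 mm⁴.
By symmetry the centroid is at mid-height, ȳ = 120 mm.
Transfer each piece to the horizontal axis through the centroid using Ī + A·d² with d = y − 120:
  web: d = 0 mm → contributes +18 432 000 mm⁴
  top flange (beyond web): d = 108 mm → contributes +9 556 992 mm⁴
  bottom flange (beyond web): d = -108 mm → contributes +9 556 992 mm⁴
Total I = 37 545 984 mm⁴.

Ix ≈ 3.7546 × 10⁷ mm⁴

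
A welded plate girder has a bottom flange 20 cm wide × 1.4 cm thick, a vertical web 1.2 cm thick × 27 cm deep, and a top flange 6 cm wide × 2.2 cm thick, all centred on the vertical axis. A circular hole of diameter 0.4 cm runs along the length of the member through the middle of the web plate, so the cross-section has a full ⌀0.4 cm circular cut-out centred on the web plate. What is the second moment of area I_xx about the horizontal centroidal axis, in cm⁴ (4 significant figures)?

Break the section into simple shapes (no overlaps), measuring from the bottom-left corner of the bounding box.
Bottom plate: 20 × 1.4, A = 28 cm², y = 0.7 cm, Ī = 4.57333 cm⁴.
Web plate: 1.2 × 27, A = 32.4 cm², y = 14.9 cm, Ī = 1968.3 cm⁴.
Top plate: 6 × 2.2, A = 13.2 cm², y = 29.5 cm, Ī = 5.324 cm⁴.
Hole (subtracted): ⌀0.4, A = 0.125664 cm², y = 14.9 cm, Ī = 0.00125664 cm⁴.
Centroid: ȳ = ΣA·y / ΣA = 12.1115 cm.
Transfer each piece to the horizontal centroidal axis using Ī + A·d² with d = y − 12.1115:
  bottom plate: d = -11.4115 cm → contributes +3650.83 cm⁴
  web plate: d = 2.78846 cm → contributes +2220.23 cm⁴
  top plate: d = 17.3885 cm → contributes +3996.46 cm⁴
  hole: d = 2.78846 cm → contributes −0.978354 cm⁴
Total I = 9866.53 cm⁴.

I_xx ≈ 9867 cm⁴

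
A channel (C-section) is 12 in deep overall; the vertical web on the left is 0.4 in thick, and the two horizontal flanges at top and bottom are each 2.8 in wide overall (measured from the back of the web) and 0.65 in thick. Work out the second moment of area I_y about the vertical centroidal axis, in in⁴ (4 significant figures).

Treat the section as a set of non-overlapping primitives; coordinates are from the bounding-box lower-left.
Web: 0.4 × 12, A = 4.8 in², x = 0.2 in, Ī = 0.064 in⁴.
Top flange (beyond web): 2.4 × 0.65, A = 1.56 in², x = 1.6 in, Ī = 0.7488 in⁴.
Bottom flange (beyond web): 2.4 × 0.65, A = 1.56 in², x = 1.6 in, Ī = 0.7488 in⁴.
Centroid: x̄ = ΣA·x / ΣA = 0.751515 in.
Transfer each piece to the vertical centroidal axis using Ī + A·d² with d = x − 0.751515:
  web: d = -0.551515 in → contributes +1.52401 in⁴
  top flange (beyond web): d = 0.848485 in → contributes +1.87189 in⁴
  bottom flange (beyond web): d = 0.848485 in → contributes +1.87189 in⁴
Total I = 5.26778 in⁴.

I_y ≈ 5.268 in⁴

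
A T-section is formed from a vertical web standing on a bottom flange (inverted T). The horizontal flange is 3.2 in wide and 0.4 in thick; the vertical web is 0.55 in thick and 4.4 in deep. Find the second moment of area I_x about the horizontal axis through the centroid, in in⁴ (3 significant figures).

I_x ≈ 8.74 in⁴

Break the section into simple shapes (no overlaps), measuring from the bottom-left corner of the bounding box.
Flange: 3.2 × 0.4, A = 1.28 in², y = 0.2 in, Ī = 0.017067 in⁴.
Web: 0.55 × 4.4, A = 2.42 in², y = 2.6 in, Ī = 3.9043 in⁴.
Centroid: ȳ = ΣA·y / ΣA = 1.7697 in.
Transfer each piece to the horizontal axis through the centroid using Ī + A·d² with d = y − 1.7697:
  flange: d = -1.5697 in → contributes +3.1711 in⁴
  web: d = 0.83027 in → contributes +5.5725 in⁴
Total I = 8.7435 in⁴.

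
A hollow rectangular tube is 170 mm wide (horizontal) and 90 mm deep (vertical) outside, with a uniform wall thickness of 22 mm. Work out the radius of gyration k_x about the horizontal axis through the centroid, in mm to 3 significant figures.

Decompose the section into non-overlapping parts with the origin at the bottom-left of its bounding rectangle.
Outer rectangle: 170 × 90, A = 15 300 mm², y = 45 mm, Ī = 10 327 500 mm⁴.
Inner void (subtracted): 126 × 46, A = 5 796 mm², y = 45 mm, Ī = 1 022 028 mm⁴.
By symmetry the centroid is at mid-height, ȳ = 45 mm.
All pieces are centred on the horizontal axis through the centroid, so I = ΣĪ (holes subtracted) = 9 305 472 mm⁴.
Radius of gyration: k = √(I/A) = √(9 305 472 / 9 504) = 31.291 mm.

k_x ≈ 31.3 mm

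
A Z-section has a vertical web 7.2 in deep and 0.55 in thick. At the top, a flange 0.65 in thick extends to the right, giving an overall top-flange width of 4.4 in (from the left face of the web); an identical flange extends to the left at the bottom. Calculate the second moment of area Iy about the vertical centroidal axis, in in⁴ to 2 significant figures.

Split into non-overlapping primitives; take the origin at the lower-left of the bounding box.
Web: 0.55 × 7.2, A = 3.96 in², x = 4.125 in, Ī = 0.09983 in⁴.
Top flange (beyond web): 3.85 × 0.65, A = 2.503 in², x = 6.325 in, Ī = 3.091 in⁴.
Bottom flange (beyond web): 3.85 × 0.65, A = 2.503 in², x = 1.925 in, Ī = 3.091 in⁴.
Centroid: x̄ = ΣA·x / ΣA = 4.125 in.
Transfer each piece to the vertical centroidal axis using Ī + A·d² with d = x − 4.125:
  web: d = 0 in → contributes +0.09983 in⁴
  top flange (beyond web): d = 2.2 in → contributes +15.2 in⁴
  bottom flange (beyond web): d = -2.2 in → contributes +15.2 in⁴
Total I = 30.51 in⁴.

Iy ≈ 31 in⁴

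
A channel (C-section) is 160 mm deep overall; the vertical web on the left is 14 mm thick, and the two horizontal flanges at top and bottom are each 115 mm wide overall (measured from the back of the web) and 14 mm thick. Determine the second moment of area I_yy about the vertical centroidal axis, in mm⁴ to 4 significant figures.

Decompose the section into non-overlapping parts with the origin at the bottom-left of its bounding rectangle.
Web: 14 × 160, A = 2 240 mm², x = 7 mm, Ī = 36586.7 mm⁴.
Top flange (beyond web): 101 × 14, A = 1 414 mm², x = 64.5 mm, Ī = 1 202 018 mm⁴.
Bottom flange (beyond web): 101 × 14, A = 1 414 mm², x = 64.5 mm, Ī = 1 202 018 mm⁴.
Centroid: x̄ = ΣA·x / ΣA = 39.0856 mm.
Transfer each piece to the vertical centroidal axis using Ī + A·d² with d = x − 39.0856:
  web: d = -32.0856 mm → contributes +2 342 640 mm⁴
  top flange (beyond web): d = 25.4144 mm → contributes +2 115 306 mm⁴
  bottom flange (beyond web): d = 25.4144 mm → contributes +2 115 306 mm⁴
Total I = 6 573 252 mm⁴.

I_yy ≈ 6.573 × 10⁶ mm⁴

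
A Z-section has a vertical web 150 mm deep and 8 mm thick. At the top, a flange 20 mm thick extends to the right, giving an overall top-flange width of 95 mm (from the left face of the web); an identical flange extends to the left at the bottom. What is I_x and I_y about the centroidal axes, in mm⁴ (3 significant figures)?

Decompose the section into non-overlapping parts with the origin at the bottom-left of its bounding rectangle.
Web: 8 × 150, A = 1 200 mm², y = 75 mm, Ī = 2 250 000 mm⁴.
Top flange (beyond web): 87 × 20, A = 1 740 mm², y = 140 mm, Ī = 58 000 mm⁴.
Bottom flange (beyond web): 87 × 20, A = 1 740 mm², y = 10 mm, Ī = 58 000 mm⁴.
Centroid: ȳ = ΣA·y / ΣA = 75 mm.
Transfer each piece to the centroidal x-axis using Ī + A·d² with d = y − 75:
  web: d = 0 mm → contributes +2 250 000 mm⁴
  top flange (beyond web): d = 65 mm → contributes +7 409 500 mm⁴
  bottom flange (beyond web): d = -65 mm → contributes +7 409 500 mm⁴
Total I = 17 069 000 mm⁴.
For the y-axis: x̄ = 91 mm.
Repeating about the centroidal y-axis gives I_y = 10 053 160 mm⁴.

I_x ≈ 1.71 × 10⁷ mm⁴, I_y ≈ 1.01 × 10⁷ mm⁴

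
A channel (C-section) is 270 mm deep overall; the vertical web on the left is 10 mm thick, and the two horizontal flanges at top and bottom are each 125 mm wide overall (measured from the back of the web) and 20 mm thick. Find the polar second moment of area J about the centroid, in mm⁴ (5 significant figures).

J ≈ 1.0017 × 10⁸ mm⁴

Split into non-overlapping primitives; take the origin at the lower-left of the bounding box.
Web: 10 × 270, A = 2 700 mm², y = 135 mm, Ī = 16 402 500 mm⁴.
Top flange (beyond web): 115 × 20, A = 2 300 mm², y = 260 mm, Ī = 76666.67 mm⁴.
Bottom flange (beyond web): 115 × 20, A = 2 300 mm², y = 10 mm, Ī = 76666.67 mm⁴.
By symmetry the centroid is at mid-height, ȳ = 135 mm.
Transfer each piece to the centroidal x-axis using Ī + A·d² with d = y − 135:
  web: d = 0 mm → contributes +16 402 500 mm⁴
  top flange (beyond web): d = 125 mm → contributes +36 014 167 mm⁴
  bottom flange (beyond web): d = -125 mm → contributes +36 014 167 mm⁴
Total I = 88 430 833 mm⁴.
For the y-axis: x̄ = 44.38356 mm.
Repeating about the centroidal y-axis gives I_y = 11 738 059 mm⁴.
Polar second moment: J = I_x + I_y = 100 168 893 mm⁴.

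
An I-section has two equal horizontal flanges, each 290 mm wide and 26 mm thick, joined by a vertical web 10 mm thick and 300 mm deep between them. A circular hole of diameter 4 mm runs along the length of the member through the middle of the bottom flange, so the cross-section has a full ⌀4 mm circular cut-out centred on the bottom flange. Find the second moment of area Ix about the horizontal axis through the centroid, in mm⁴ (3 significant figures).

Ix ≈ 4.24 × 10⁸ mm⁴

Decompose the section into non-overlapping parts with the origin at the bottom-left of its bounding rectangle.
Bottom flange: 290 × 26, A = 7 540 mm², y = 13 mm, Ī = 424 753 mm⁴.
Web: 10 × 300, A = 3 000 mm², y = 176 mm, Ī = 22 500 000 mm⁴.
Top flange: 290 × 26, A = 7 540 mm², y = 339 mm, Ī = 424 753 mm⁴.
Hole (subtracted): ⌀4, A = 12.566 mm², y = 13 mm, Ī = 12.566 mm⁴.
Centroid: ȳ = ΣA·y / ΣA = 176.11 mm.
Transfer each piece to the horizontal axis through the centroid using Ī + A·d² with d = y − 176.11:
  bottom flange: d = -163.11 mm → contributes +201 033 780 mm⁴
  web: d = -0.11337 mm → contributes +22 500 039 mm⁴
  top flange: d = 162.89 mm → contributes +200 476 440 mm⁴
  hole: d = -163.11 mm → contributes −334 353 mm⁴
Total I = 423 675 906 mm⁴.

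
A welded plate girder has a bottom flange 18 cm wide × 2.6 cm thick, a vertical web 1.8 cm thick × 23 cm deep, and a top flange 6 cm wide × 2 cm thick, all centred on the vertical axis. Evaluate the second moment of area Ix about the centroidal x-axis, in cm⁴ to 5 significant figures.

Break the section into simple shapes (no overlaps), measuring from the bottom-left corner of the bounding box.
Bottom plate: 18 × 2.6, A = 46.8 cm², y = 1.3 cm, Ī = 26.364 cm⁴.
Web plate: 1.8 × 23, A = 41.4 cm², y = 14.1 cm, Ī = 1825.05 cm⁴.
Top plate: 6 × 2, A = 12 cm², y = 26.6 cm, Ī = 4 cm⁴.
Centroid: ȳ = ΣA·y / ΣA = 9.618563 cm.
Transfer each piece to the centroidal x-axis using Ī + A·d² with d = y − 9.618563:
  bottom plate: d = -8.318563 cm → contributes +3264.853 cm⁴
  web plate: d = 4.481437 cm → contributes +2656.498 cm⁴
  top plate: d = 16.98144 cm → contributes +3464.43 cm⁴
Total I = 9385.781 cm⁴.

Ix ≈ 9385.8 cm⁴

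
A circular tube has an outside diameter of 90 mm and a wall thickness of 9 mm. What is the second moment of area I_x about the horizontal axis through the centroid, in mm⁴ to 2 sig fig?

Split into non-overlapping primitives; take the origin at the lower-left of the bounding box.
Outer circle: ⌀90, A = 6 362 mm², y = 45 mm, Ī = 3 220 623 mm⁴.
Bore (subtracted): ⌀72, A = 4 072 mm², y = 45 mm, Ī = 1 319 167 mm⁴.
By symmetry the centroid is at mid-height, ȳ = 45 mm.
All pieces are centred on the horizontal axis through the centroid, so I = ΣĪ (holes subtracted) = 1 901 456 mm⁴.

I_x ≈ 1.9 × 10⁶ mm⁴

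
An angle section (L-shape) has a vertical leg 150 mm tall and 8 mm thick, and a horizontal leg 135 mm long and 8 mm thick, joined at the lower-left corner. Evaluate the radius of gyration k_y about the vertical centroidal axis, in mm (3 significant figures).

k_y ≈ 41.8 mm

Split into non-overlapping primitives; take the origin at the lower-left of the bounding box.
Vertical leg: 8 × 150, A = 1 200 mm², x = 4 mm, Ī = 6 400 mm⁴.
Horizontal leg (remainder): 127 × 8, A = 1 016 mm², x = 71.5 mm, Ī = 1 365 589 mm⁴.
Centroid: x̄ = ΣA·x / ΣA = 34.948 mm.
Transfer each piece to the vertical centroidal axis using Ī + A·d² with d = x − 34.948:
  vertical leg: d = -30.948 mm → contributes +1 155 709 mm⁴
  horizontal leg (remainder): d = 36.552 mm → contributes +2 723 040 mm⁴
Total I = 3 878 749 mm⁴.
Radius of gyration: k = √(I/A) = √(3 878 749 / 2 216) = 41.837 mm.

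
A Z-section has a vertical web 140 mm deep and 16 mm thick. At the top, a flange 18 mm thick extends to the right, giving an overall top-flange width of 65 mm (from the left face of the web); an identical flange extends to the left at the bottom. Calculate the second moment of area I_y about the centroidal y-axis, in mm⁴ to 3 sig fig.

I_y ≈ 2.26 × 10⁶ mm⁴

Decompose the section into non-overlapping parts with the origin at the bottom-left of its bounding rectangle.
Web: 16 × 140, A = 2 240 mm², x = 57 mm, Ī = 47 787 mm⁴.
Top flange (beyond web): 49 × 18, A = 882 mm², x = 89.5 mm, Ī = 176 474 mm⁴.
Bottom flange (beyond web): 49 × 18, A = 882 mm², x = 24.5 mm, Ī = 176 474 mm⁴.
Centroid: x̄ = ΣA·x / ΣA = 57 mm.
Transfer each piece to the centroidal y-axis using Ī + A·d² with d = x − 57:
  web: d = 0 mm → contributes +47 787 mm⁴
  top flange (beyond web): d = 32.5 mm → contributes +1 108 086 mm⁴
  bottom flange (beyond web): d = -32.5 mm → contributes +1 108 086 mm⁴
Total I = 2 263 959 mm⁴.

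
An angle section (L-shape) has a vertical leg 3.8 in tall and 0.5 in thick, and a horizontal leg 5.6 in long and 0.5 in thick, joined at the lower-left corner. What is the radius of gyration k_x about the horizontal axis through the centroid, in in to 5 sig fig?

k_x ≈ 1.0917 in

Decompose the section into non-overlapping parts with the origin at the bottom-left of its bounding rectangle.
Vertical leg: 0.5 × 3.8, A = 1.9 in², y = 1.9 in, Ī = 2.286333 in⁴.
Horizontal leg (remainder): 5.1 × 0.5, A = 2.55 in², y = 0.25 in, Ī = 0.053125 in⁴.
Centroid: ȳ = ΣA·y / ΣA = 0.9544944 in.
Transfer each piece to the horizontal axis through the centroid using Ī + A·d² with d = y − 0.9544944:
  vertical leg: d = 0.9455056 in → contributes +3.984897 in⁴
  horizontal leg (remainder): d = -0.7044944 in → contributes +1.318721 in⁴
Total I = 5.303618 in⁴.
Radius of gyration: k = √(I/A) = √(5.303618 / 4.45) = 1.091707 in.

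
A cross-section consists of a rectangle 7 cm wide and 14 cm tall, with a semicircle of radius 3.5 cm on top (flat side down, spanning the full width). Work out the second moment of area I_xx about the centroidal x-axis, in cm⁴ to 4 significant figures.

I_xx ≈ 2775 cm⁴

Treat the section as a set of non-overlapping primitives; coordinates are from the bounding-box lower-left.
Rectangular body: 7 × 14, A = 98 cm², y = 7 cm, Ī = 1600.67 cm⁴.
Semicircular cap: semicircle r = 3.5, A = 19.2423 cm², y = 15.4854 cm, Ī = 16.4704 cm⁴.
Centroid: ȳ = ΣA·y / ΣA = 8.39266 cm.
Transfer each piece to the centroidal x-axis using Ī + A·d² with d = y − 8.39266:
  rectangular body: d = -1.39266 cm → contributes +1790.74 cm⁴
  semicircular cap: d = 7.09278 cm → contributes +984.501 cm⁴
Total I = 2775.24 cm⁴.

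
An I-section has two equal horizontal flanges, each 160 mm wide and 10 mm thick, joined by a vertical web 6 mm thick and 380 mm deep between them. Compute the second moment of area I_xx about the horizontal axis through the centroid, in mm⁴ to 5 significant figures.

Break the section into simple shapes (no overlaps), measuring from the bottom-left corner of the bounding box.
Bottom flange: 160 × 10, A = 1 600 mm², y = 5 mm, Ī = 13333.33 mm⁴.
Web: 6 × 380, A = 2 280 mm², y = 200 mm, Ī = 27 436 000 mm⁴.
Top flange: 160 × 10, A = 1 600 mm², y = 395 mm, Ī = 13333.33 mm⁴.
By symmetry the centroid is at mid-height, ȳ = 200 mm.
Transfer each piece to the horizontal axis through the centroid using Ī + A·d² with d = y − 200:
  bottom flange: d = -195 mm → contributes +60 853 333 mm⁴
  web: d = 0 mm → contributes +27 436 000 mm⁴
  top flange: d = 195 mm → contributes +60 853 333 mm⁴
Total I = 149 142 667 mm⁴.

I_xx ≈ 1.4914 × 10⁸ mm⁴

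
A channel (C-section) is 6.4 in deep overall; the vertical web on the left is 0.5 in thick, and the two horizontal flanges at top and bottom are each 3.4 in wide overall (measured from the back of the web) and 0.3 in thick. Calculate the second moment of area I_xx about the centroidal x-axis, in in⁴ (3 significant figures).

I_xx ≈ 27.1 in⁴

Treat the section as a set of non-overlapping primitives; coordinates are from the bounding-box lower-left.
Web: 0.5 × 6.4, A = 3.2 in², y = 3.2 in, Ī = 10.923 in⁴.
Top flange (beyond web): 2.9 × 0.3, A = 0.87 in², y = 6.25 in, Ī = 0.006525 in⁴.
Bottom flange (beyond web): 2.9 × 0.3, A = 0.87 in², y = 0.15 in, Ī = 0.006525 in⁴.
By symmetry the centroid is at mid-height, ȳ = 3.2 in.
Transfer each piece to the centroidal x-axis using Ī + A·d² with d = y − 3.2:
  web: d = 0 in → contributes +10.923 in⁴
  top flange (beyond web): d = 3.05 in → contributes +8.0997 in⁴
  bottom flange (beyond web): d = -3.05 in → contributes +8.0997 in⁴
Total I = 27.122 in⁴.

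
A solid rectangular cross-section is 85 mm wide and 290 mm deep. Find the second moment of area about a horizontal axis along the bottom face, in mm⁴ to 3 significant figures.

The section: 85 × 290, A = 24 650 mm², y = 145 mm, Ī = 172 755 417 mm⁴.
Transfer it to the bottom edge using Ī + A·d² with d = y − 0:
  the section: d = 145 mm → contributes +691 021 667 mm⁴
Total I = 691 021 667 mm⁴.

I_base ≈ 6.91 × 10⁸ mm⁴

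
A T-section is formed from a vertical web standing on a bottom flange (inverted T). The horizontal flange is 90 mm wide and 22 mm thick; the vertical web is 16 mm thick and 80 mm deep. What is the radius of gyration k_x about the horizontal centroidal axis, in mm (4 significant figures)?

Treat the section as a set of non-overlapping primitives; coordinates are from the bounding-box lower-left.
Flange: 90 × 22, A = 1 980 mm², y = 11 mm, Ī = 79 860 mm⁴.
Web: 16 × 80, A = 1 280 mm², y = 62 mm, Ī = 682 667 mm⁴.
Centroid: ȳ = ΣA·y / ΣA = 31.0245 mm.
Transfer each piece to the horizontal centroidal axis using Ī + A·d² with d = y − 31.0245:
  flange: d = -20.0245 mm → contributes +873 805 mm⁴
  web: d = 30.9755 mm → contributes +1 910 800 mm⁴
Total I = 2 784 605 mm⁴.
Radius of gyration: k = √(I/A) = √(2 784 605 / 3 260) = 29.2262 mm.

k_x ≈ 29.23 mm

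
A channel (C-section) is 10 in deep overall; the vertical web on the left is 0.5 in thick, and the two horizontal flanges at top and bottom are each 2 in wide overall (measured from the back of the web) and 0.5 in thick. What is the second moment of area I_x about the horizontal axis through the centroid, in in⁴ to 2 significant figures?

Split into non-overlapping primitives; take the origin at the lower-left of the bounding box.
Web: 0.5 × 10, A = 5 in², y = 5 in, Ī = 41.67 in⁴.
Top flange (beyond web): 1.5 × 0.5, A = 0.75 in², y = 9.75 in, Ī = 0.01563 in⁴.
Bottom flange (beyond web): 1.5 × 0.5, A = 0.75 in², y = 0.25 in, Ī = 0.01563 in⁴.
By symmetry the centroid is at mid-height, ȳ = 5 in.
Transfer each piece to the horizontal axis through the centroid using Ī + A·d² with d = y − 5:
  web: d = 0 in → contributes +41.67 in⁴
  top flange (beyond web): d = 4.75 in → contributes +16.94 in⁴
  bottom flange (beyond web): d = -4.75 in → contributes +16.94 in⁴
Total I = 75.54 in⁴.

I_x ≈ 76 in⁴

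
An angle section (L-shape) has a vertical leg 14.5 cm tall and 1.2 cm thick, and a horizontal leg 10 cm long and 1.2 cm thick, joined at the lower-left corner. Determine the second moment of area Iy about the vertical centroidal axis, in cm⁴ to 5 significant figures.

Iy ≈ 234.53 cm⁴

Treat the section as a set of non-overlapping primitives; coordinates are from the bounding-box lower-left.
Vertical leg: 1.2 × 14.5, A = 17.4 cm², x = 0.6 cm, Ī = 2.088 cm⁴.
Horizontal leg (remainder): 8.8 × 1.2, A = 10.56 cm², x = 5.6 cm, Ī = 68.1472 cm⁴.
Centroid: x̄ = ΣA·x / ΣA = 2.488412 cm.
Transfer each piece to the vertical centroidal axis using Ī + A·d² with d = x − 2.488412:
  vertical leg: d = -1.888412 cm → contributes +64.13814 cm⁴
  horizontal leg (remainder): d = 3.111588 cm → contributes +170.3889 cm⁴
Total I = 234.527 cm⁴.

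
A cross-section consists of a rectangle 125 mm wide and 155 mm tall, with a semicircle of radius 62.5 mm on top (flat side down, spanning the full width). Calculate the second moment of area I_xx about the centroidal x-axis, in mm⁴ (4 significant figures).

Treat the section as a set of non-overlapping primitives; coordinates are from the bounding-box lower-left.
Rectangular body: 125 × 155, A = 19 375 mm², y = 77.5 mm, Ī = 38 790 365 mm⁴.
Semicircular cap: semicircle r = 62.5, A = 6135.92 mm², y = 181.526 mm, Ī = 1 674 758 mm⁴.
Centroid: ȳ = ΣA·y / ΣA = 102.52 mm.
Transfer each piece to the centroidal x-axis using Ī + A·d² with d = y − 102.52:
  rectangular body: d = -25.0204 mm → contributes +50 919 547 mm⁴
  semicircular cap: d = 79.0054 mm → contributes +39 974 277 mm⁴
Total I = 90 893 823 mm⁴.

I_xx ≈ 9.089 × 10⁷ mm⁴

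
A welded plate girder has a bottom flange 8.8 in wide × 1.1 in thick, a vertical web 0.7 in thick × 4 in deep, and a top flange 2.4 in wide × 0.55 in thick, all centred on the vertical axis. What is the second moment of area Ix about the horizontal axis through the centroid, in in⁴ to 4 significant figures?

Ix ≈ 40.46 in⁴

Decompose the section into non-overlapping parts with the origin at the bottom-left of its bounding rectangle.
Bottom plate: 8.8 × 1.1, A = 9.68 in², y = 0.55 in, Ī = 0.976067 in⁴.
Web plate: 0.7 × 4, A = 2.8 in², y = 3.1 in, Ī = 3.73333 in⁴.
Top plate: 2.4 × 0.55, A = 1.32 in², y = 5.375 in, Ī = 0.033275 in⁴.
Centroid: ȳ = ΣA·y / ΣA = 1.52891 in.
Transfer each piece to the horizontal axis through the centroid using Ī + A·d² with d = y − 1.52891:
  bottom plate: d = -0.978913 in → contributes +10.2521 in⁴
  web plate: d = 1.57109 in → contributes +10.6446 in⁴
  top plate: d = 3.84609 in → contributes +19.5592 in⁴
Total I = 40.456 in⁴.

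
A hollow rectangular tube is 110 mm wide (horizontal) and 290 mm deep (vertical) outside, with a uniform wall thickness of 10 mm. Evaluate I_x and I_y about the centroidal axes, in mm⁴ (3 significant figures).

Split into non-overlapping primitives; take the origin at the lower-left of the bounding box.
Outer rectangle: 110 × 290, A = 31 900 mm², y = 145 mm, Ī = 223 565 833 mm⁴.
Inner void (subtracted): 90 × 270, A = 24 300 mm², y = 145 mm, Ī = 147 622 500 mm⁴.
By symmetry the centroid is at mid-height, ȳ = 145 mm.
All pieces are centred on the centroidal x-axis, so I = ΣĪ (holes subtracted) = 75 943 333 mm⁴.
Repeating about the centroidal y-axis gives I_y = 15 763 333 mm⁴.

I_x ≈ 7.59 × 10⁷ mm⁴, I_y ≈ 1.58 × 10⁷ mm⁴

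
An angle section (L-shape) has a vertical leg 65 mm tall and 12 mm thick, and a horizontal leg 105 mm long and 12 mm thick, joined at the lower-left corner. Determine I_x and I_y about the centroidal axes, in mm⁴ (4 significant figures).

Treat the section as a set of non-overlapping primitives; coordinates are from the bounding-box lower-left.
Vertical leg: 12 × 65, A = 780 mm², y = 32.5 mm, Ī = 274 625 mm⁴.
Horizontal leg (remainder): 93 × 12, A = 1 116 mm², y = 6 mm, Ī = 13 392 mm⁴.
Centroid: ȳ = ΣA·y / ΣA = 16.9019 mm.
Transfer each piece to the centroidal x-axis using Ī + A·d² with d = y − 16.9019:
  vertical leg: d = 15.5981 mm → contributes +464 400 mm⁴
  horizontal leg (remainder): d = -10.9019 mm → contributes +146 030 mm⁴
Total I = 610 430 mm⁴.
For the y-axis: x̄ = 36.9019 mm.
Repeating about the centroidal y-axis gives I_y = 2 079 150 mm⁴.

I_x ≈ 6.104 × 10⁵ mm⁴, I_y ≈ 2.079 × 10⁶ mm⁴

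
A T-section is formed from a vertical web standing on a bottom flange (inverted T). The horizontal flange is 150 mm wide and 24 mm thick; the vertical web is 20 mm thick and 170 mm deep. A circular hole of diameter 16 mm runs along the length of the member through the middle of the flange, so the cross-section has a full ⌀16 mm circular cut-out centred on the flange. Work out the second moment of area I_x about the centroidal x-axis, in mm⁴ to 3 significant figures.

I_x ≈ 2.44 × 10⁷ mm⁴

Split into non-overlapping primitives; take the origin at the lower-left of the bounding box.
Flange: 150 × 24, A = 3 600 mm², y = 12 mm, Ī = 172 800 mm⁴.
Web: 20 × 170, A = 3 400 mm², y = 109 mm, Ī = 8 188 333 mm⁴.
Hole (subtracted): ⌀16, A = 201.06 mm², y = 12 mm, Ī = 3 217 mm⁴.
Centroid: ȳ = ΣA·y / ΣA = 60.508 mm.
Transfer each piece to the centroidal x-axis using Ī + A·d² with d = y − 60.508:
  flange: d = -48.508 mm → contributes +8 643 545 mm⁴
  web: d = 48.492 mm → contributes +16 183 485 mm⁴
  hole: d = -48.508 mm → contributes −476 313 mm⁴
Total I = 24 350 718 mm⁴.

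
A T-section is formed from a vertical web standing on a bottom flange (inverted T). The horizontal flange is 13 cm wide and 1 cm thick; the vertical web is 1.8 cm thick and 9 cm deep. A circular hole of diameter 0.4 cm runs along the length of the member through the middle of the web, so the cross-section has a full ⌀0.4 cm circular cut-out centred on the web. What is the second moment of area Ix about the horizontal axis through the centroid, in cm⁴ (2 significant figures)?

Ix ≈ 290 cm⁴

Decompose the section into non-overlapping parts with the origin at the bottom-left of its bounding rectangle.
Flange: 13 × 1, A = 13 cm², y = 0.5 cm, Ī = 1.083 cm⁴.
Web: 1.8 × 9, A = 16.2 cm², y = 5.5 cm, Ī = 109.4 cm⁴.
Hole (subtracted): ⌀0.4, A = 0.1257 cm², y = 5.5 cm, Ī = 0.001257 cm⁴.
Centroid: ȳ = ΣA·y / ΣA = 3.264 cm.
Transfer each piece to the horizontal axis through the centroid using Ī + A·d² with d = y − 3.264:
  flange: d = -2.764 cm → contributes +100.4 cm⁴
  web: d = 2.236 cm → contributes +190.3 cm⁴
  hole: d = 2.236 cm → contributes −0.6293 cm⁴
Total I = 290.1 cm⁴.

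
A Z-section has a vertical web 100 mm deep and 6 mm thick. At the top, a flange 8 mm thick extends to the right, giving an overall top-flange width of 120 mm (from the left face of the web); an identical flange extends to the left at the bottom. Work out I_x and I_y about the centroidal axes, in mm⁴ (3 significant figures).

Treat the section as a set of non-overlapping primitives; coordinates are from the bounding-box lower-left.
Web: 6 × 100, A = 600 mm², y = 50 mm, Ī = 500 000 mm⁴.
Top flange (beyond web): 114 × 8, A = 912 mm², y = 96 mm, Ī = 4 864 mm⁴.
Bottom flange (beyond web): 114 × 8, A = 912 mm², y = 4 mm, Ī = 4 864 mm⁴.
Centroid: ȳ = ΣA·y / ΣA = 50 mm.
Transfer each piece to the centroidal x-axis using Ī + A·d² with d = y − 50:
  web: d = 0 mm → contributes +500 000 mm⁴
  top flange (beyond web): d = 46 mm → contributes +1 934 656 mm⁴
  bottom flange (beyond web): d = -46 mm → contributes +1 934 656 mm⁴
Total I = 4 369 312 mm⁴.
For the y-axis: x̄ = 117 mm.
Repeating about the centroidal y-axis gives I_y = 8 543 592 mm⁴.

I_x ≈ 4.37 × 10⁶ mm⁴, I_y ≈ 8.54 × 10⁶ mm⁴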